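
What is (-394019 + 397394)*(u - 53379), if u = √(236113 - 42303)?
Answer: -180154125 + 3375*√193810 ≈ -1.7867e+8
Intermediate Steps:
u = √193810 ≈ 440.24
(-394019 + 397394)*(u - 53379) = (-394019 + 397394)*(√193810 - 53379) = 3375*(-53379 + √193810) = -180154125 + 3375*√193810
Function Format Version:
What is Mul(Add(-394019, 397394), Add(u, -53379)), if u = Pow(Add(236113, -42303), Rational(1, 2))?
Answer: Add(-180154125, Mul(3375, Pow(193810, Rational(1, 2)))) ≈ -1.7867e+8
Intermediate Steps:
u = Pow(193810, Rational(1, 2)) ≈ 440.24
Mul(Add(-394019, 397394), Add(u, -53379)) = Mul(Add(-394019, 397394), Add(Pow(193810, Rational(1, 2)), -53379)) = Mul(3375, Add(-53379, Pow(193810, Rational(1, 2)))) = Add(-180154125, Mul(3375, Pow(193810, Rational(1, 2))))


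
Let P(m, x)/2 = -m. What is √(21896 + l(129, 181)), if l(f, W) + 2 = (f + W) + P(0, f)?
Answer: 2*√5551 ≈ 149.01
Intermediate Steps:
P(m, x) = -2*m (P(m, x) = 2*(-m) = -2*m)
l(f, W) = -2 + W + f (l(f, W) = -2 + ((f + W) - 2*0) = -2 + ((W + f) + 0) = -2 + (W + f) = -2 + W + f)
√(21896 + l(129, 181)) = √(21896 + (-2 + 181 + 129)) = √(21896 + 308) = √22204 = 2*√5551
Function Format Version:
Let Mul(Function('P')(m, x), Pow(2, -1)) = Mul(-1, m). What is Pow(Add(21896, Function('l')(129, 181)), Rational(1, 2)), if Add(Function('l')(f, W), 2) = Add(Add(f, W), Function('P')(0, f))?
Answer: Mul(2, Pow(5551, Rational(1, 2))) ≈ 149.01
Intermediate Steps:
Function('P')(m, x) = Mul(-2, m) (Function('P')(m, x) = Mul(2, Mul(-1, m)) = Mul(-2, m))
Function('l')(f, W) = Add(-2, W, f) (Function('l')(f, W) = Add(-2, Add(Add(f, W), Mul(-2, 0))) = Add(-2, Add(Add(W, f), 0)) = Add(-2, Add(W, f)) = Add(-2, W, f))
Pow(Add(21896, Function('l')(129, 181)), Rational(1, 2)) = Pow(Add(21896, Add(-2, 181, 129)), Rational(1, 2)) = Pow(Add(21896, 308), Rational(1, 2)) = Pow(22204, Rational(1, 2)) = Mul(2, Pow(5551, Rational(1, 2)))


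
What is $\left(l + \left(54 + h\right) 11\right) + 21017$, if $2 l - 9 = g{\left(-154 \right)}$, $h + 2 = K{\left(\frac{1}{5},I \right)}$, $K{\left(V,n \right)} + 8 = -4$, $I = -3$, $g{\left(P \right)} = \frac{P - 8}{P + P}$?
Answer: $\frac{6610223}{308} \approx 21462.0$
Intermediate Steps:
$g{\left(P \right)} = \frac{-8 + P}{2 P}$
$K{\left(V,n \right)} = -12$ ($K{\left(V,n \right)} = -8 - 4 = -12$)
$h = -14$ ($h = -2 - 12 = -14$)
$l = \frac{1467}{308}$ ($l = \frac{9}{2} + \frac{\frac{1}{2} \frac{1}{-154} \left(-8 - 154\right)}{2} = \frac{9}{2} + \frac{\frac{1}{2} \left(- \frac{1}{154}\right) \left(-162\right)}{2} = \frac{9}{2} + \frac{1}{2} \cdot \frac{81}{154} = \frac{9}{2} + \frac{81}{308} = \frac{1467}{308} \approx 4.763$)
$\left(l + \left(54 + h\right) 11\right) + 21017 = \left(\frac{1467}{308} + \left(54 - 14\right) 11\right) + 21017 = \left(\frac{1467}{308} + 40 \cdot 11\right) + 21017 = \left(\frac{1467}{308} + 440\right) + 21017 = \frac{136987}{308} + 21017 = \frac{6610223}{308}$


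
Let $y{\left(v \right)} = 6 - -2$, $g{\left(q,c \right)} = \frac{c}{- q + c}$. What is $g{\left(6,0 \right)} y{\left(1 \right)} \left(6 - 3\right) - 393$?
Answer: $-393$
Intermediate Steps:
$g{\left(q,c \right)} = \frac{c}{c - q}$
$y{\left(v \right)} = 8$ ($y{\left(v \right)} = 6 + 2 = 8$)
$g{\left(6,0 \right)} y{\left(1 \right)} \left(6 - 3\right) - 393 = \frac{0}{0 - 6} \cdot 8 \left(6 - 3\right) - 393 = \frac{0}{0 - 6} \cdot 8 \cdot 3 - 393 = \frac{0}{-6} \cdot 8 \cdot 3 - 393 = 0 \left(- \frac{1}{6}\right) 8 \cdot 3 - 393 = 0 \cdot 8 \cdot 3 - 393 = 0 \cdot 3 - 393 = 0 - 393 = -393$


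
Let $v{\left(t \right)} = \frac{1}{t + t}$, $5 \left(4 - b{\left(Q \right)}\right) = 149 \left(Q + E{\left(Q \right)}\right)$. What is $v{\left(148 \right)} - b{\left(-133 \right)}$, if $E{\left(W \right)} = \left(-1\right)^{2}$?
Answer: $- \frac{5827643}{1480} \approx -3937.6$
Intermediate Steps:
$E{\left(W \right)} = 1$
$b{\left(Q \right)} = - \frac{129}{5} - \frac{149 Q}{5}$ ($b{\left(Q \right)} = 4 - \frac{149 \left(Q + 1\right)}{5} = 4 - \frac{149 \left(1 + Q\right)}{5} = 4 - \frac{149 + 149 Q}{5} = 4 - \left(\frac{149}{5} + \frac{149 Q}{5}\right) = - \frac{129}{5} - \frac{149 Q}{5}$)
$v{\left(t \right)} = \frac{1}{2 t}$
$v{\left(148 \right)} - b{\left(-133 \right)} = \frac{1}{2 \cdot 148} - \left(- \frac{129}{5} - - \frac{19817}{5}\right) = \frac{1}{2} \cdot \frac{1}{148} - \left(- \frac{129}{5} + \frac{19817}{5}\right) = \frac{1}{296} - \frac{19688}{5} = - \frac{5827643}{1480}$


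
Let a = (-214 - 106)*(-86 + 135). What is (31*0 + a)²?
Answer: 245862400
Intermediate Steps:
a = -15680 (a = -320*49 = -15680)
(31*0 + a)² = (31*0 - 15680)² = (0 - 15680)² = (-15680)² = 245862400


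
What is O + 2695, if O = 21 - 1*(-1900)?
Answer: 4616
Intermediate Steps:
O = 1921 (O = 21 + 1900 = 1921)
O + 2695 = 1921 + 2695 = 4616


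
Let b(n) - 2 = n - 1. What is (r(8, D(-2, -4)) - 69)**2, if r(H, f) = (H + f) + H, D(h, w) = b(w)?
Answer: 3136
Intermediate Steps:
b(n) = 1 + n (b(n) = 2 + (n - 1) = 2 + (-1 + n) = 1 + n)
D(h, w) = 1 + w
r(H, f) = f + 2*H
(r(8, D(-2, -4)) - 69)**2 = (((1 - 4) + 2*8) - 69)**2 = ((-3 + 16) - 69)**2 = (13 - 69)**2 = (-56)**2 = 3136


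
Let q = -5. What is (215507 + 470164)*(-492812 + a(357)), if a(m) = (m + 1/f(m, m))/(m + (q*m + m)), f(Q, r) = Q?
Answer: -6152275032354314/18207 ≈ -3.3791e+11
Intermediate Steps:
a(m) = -(m + 1/m)/(3*m) (a(m) = (m + 1/m)/(m + (-5*m + m)) = (m + 1/m)/(m - 4*m) = (m + 1/m)/((-3*m)) = (m + 1/m)*(-1/(3*m)) = -(m + 1/m)/(3*m))
(215507 + 470164)*(-492812 + a(357)) = (215507 + 470164)*(-492812 + (⅓)*(-1 - 1*357²)/357²) = 685671*(-492812 + (⅓)*(1/127449)*(-1 - 1*127449)) = 685671*(-492812 + (⅓)*(1/127449)*(-1 - 127449)) = 685671*(-492812 + (⅓)*(1/127449)*(-127450)) = 685671*(-492812 - 127450/382347) = 685671*(-188425317214/382347) = -6152275032354314/18207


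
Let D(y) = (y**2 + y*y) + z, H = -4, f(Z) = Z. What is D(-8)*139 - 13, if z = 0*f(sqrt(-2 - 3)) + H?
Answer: 17223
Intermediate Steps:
z = -4 (z = 0*sqrt(-2 - 3) - 4 = 0*sqrt(-5) - 4 = 0*(I*sqrt(5)) - 4 = 0 - 4 = -4)
D(y) = -4 + 2*y**2 (D(y) = (y**2 + y*y) - 4 = (y**2 + y**2) - 4 = 2*y**2 - 4 = -4 + 2*y**2)
D(-8)*139 - 13 = (-4 + 2*(-8)**2)*139 - 13 = (-4 + 2*64)*139 - 13 = (-4 + 128)*139 - 13 = 124*139 - 13 = 17236 - 13 = 17223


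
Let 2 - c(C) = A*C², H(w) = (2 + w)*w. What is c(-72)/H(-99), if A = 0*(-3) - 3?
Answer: 1414/873 ≈ 1.6197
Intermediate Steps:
A = -3 (A = 0 - 3 = -3)
H(w) = w*(2 + w)
c(C) = 2 + 3*C² (c(C) = 2 - (-3)*C² = 2 + 3*C²)
c(-72)/H(-99) = (2 + 3*(-72)²)/((-99*(2 - 99))) = (2 + 3*5184)/((-99*(-97))) = (2 + 15552)/9603 = 15554*(1/9603) = 1414/873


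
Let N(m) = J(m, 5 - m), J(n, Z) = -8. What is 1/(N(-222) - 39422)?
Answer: -1/39430 ≈ -2.5361e-5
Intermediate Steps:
N(m) = -8
1/(N(-222) - 39422) = 1/(-8 - 39422) = 1/(-39430) = -1/39430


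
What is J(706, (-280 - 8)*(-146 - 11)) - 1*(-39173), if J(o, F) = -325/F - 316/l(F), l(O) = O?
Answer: 1771245727/45216 ≈ 39173.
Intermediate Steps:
J(o, F) = -641/F (J(o, F) = -325/F - 316/F = -641/F)
J(706, (-280 - 8)*(-146 - 11)) - 1*(-39173) = -641*1/((-280 - 8)*(-146 - 11)) - 1*(-39173) = -641/((-288*(-157))) + 39173 = -641/45216 + 39173 = 1771245727/45216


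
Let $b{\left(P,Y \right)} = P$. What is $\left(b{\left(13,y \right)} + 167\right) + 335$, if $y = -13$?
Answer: $515$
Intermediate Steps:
$\left(b{\left(13,y \right)} + 167\right) + 335 = \left(13 + 167\right) + 335 = 180 + 335 = 515$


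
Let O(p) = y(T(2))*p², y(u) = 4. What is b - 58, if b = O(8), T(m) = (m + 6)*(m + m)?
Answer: 198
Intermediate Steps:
T(m) = 2*m*(6 + m) (T(m) = (6 + m)*(2*m) = 2*m*(6 + m))
O(p) = 4*p²
b = 256 (b = 4*8² = 4*64 = 256)
b - 58 = 256 - 58 = 198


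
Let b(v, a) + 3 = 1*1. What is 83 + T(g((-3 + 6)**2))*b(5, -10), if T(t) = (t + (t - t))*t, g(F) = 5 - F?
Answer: 51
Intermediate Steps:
b(v, a) = -2 (b(v, a) = -3 + 1*1 = -3 + 1 = -2)
T(t) = t**2 (T(t) = (t + 0)*t = t*t = t**2)
83 + T(g((-3 + 6)**2))*b(5, -10) = 83 + (5 - (-3 + 6)**2)**2*(-2) = 83 + (5 - 1*3**2)**2*(-2) = 83 + (5 - 1*9)**2*(-2) = 83 + (5 - 9)**2*(-2) = 83 + (-4)**2*(-2) = 83 + 16*(-2) = 83 - 32 = 51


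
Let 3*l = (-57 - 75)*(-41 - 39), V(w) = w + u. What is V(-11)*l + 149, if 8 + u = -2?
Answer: -73771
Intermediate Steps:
u = -10 (u = -8 - 2 = -10)
V(w) = -10 + w (V(w) = w - 10 = -10 + w)
l = 3520 (l = ((-57 - 75)*(-41 - 39))/3 = (-132*(-80))/3 = (⅓)*10560 = 3520)
V(-11)*l + 149 = (-10 - 11)*3520 + 149 = -21*3520 + 149 = -73920 + 149 = -73771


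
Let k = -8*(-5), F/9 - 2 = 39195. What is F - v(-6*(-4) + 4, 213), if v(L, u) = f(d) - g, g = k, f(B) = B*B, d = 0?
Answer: 352813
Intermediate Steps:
F = 352773 (F = 18 + 9*39195 = 18 + 352755 = 352773)
f(B) = B²
k = 40
g = 40
v(L, u) = -40 (v(L, u) = 0² - 1*40 = 0 - 40 = -40)
F - v(-6*(-4) + 4, 213) = 352773 - 1*(-40) = 352773 + 40 = 352813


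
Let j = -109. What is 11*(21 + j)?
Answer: -968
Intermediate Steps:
11*(21 + j) = 11*(21 - 109) = 11*(-88) = -968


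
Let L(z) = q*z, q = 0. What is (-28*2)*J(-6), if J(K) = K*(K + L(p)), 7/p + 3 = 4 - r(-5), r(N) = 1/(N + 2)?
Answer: -2016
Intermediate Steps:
r(N) = 1/(2 + N)
p = 21/4 (p = 7/(-3 + (4 - 1/(2 - 5))) = 7/(-3 + (4 - 1/(-3))) = 7/(-3 + (4 - 1*(-1/3))) = 7/(-3 + (4 + 1/3)) = 7/(-3 + 13/3) = 7/(4/3) = 7*(3/4) = 21/4 ≈ 5.2500)
L(z) = 0 (L(z) = 0*z = 0)
J(K) = K**2 (J(K) = K*(K + 0) = K*K = K**2)
(-28*2)*J(-6) = -28*2*(-6)**2 = -56*36 = -2016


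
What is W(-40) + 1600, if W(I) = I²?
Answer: 3200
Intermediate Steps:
W(-40) + 1600 = (-40)² + 1600 = 1600 + 1600 = 3200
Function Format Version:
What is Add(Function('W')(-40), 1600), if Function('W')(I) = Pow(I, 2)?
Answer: 3200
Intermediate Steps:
Add(Function('W')(-40), 1600) = Add(Pow(-40, 2), 1600) = Add(1600, 1600) = 3200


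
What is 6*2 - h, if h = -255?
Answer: 267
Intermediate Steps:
6*2 - h = 6*2 - 1*(-255) = 12 + 255 = 267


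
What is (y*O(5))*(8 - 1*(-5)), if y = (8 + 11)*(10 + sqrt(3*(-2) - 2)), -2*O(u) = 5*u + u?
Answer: -37050 - 7410*I*sqrt(2) ≈ -37050.0 - 10479.0*I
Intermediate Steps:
O(u) = -3*u (O(u) = -(5*u + u)/2 = -3*u)
y = 190 + 38*I*sqrt(2) (y = 19*(10 + sqrt(-6 - 2)) = 19*(10 + sqrt(-8)) = 19*(10 + 2*I*sqrt(2)) = 190 + 38*I*sqrt(2) ≈ 190.0 + 53.74*I)
(y*O(5))*(8 - 1*(-5)) = ((190 + 38*I*sqrt(2))*(-3*5))*(8 - 1*(-5)) = ((190 + 38*I*sqrt(2))*(-15))*(8 + 5) = (-2850 - 570*I*sqrt(2))*13 = -37050 - 7410*I*sqrt(2)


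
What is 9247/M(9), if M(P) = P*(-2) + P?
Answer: -9247/9 ≈ -1027.4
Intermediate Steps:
M(P) = -P (M(P) = -2*P + P = -P)
9247/M(9) = 9247/((-1*9)) = 9247/(-9) = 9247*(-⅑) = -9247/9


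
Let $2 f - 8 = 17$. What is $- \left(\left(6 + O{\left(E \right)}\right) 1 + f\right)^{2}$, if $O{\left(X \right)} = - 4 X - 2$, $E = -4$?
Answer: $- \frac{4225}{4} \approx -1056.3$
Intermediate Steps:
$f = \frac{25}{2}$ ($f = 4 + \frac{1}{2} \cdot 17 = 4 + \frac{17}{2} = \frac{25}{2} \approx 12.5$)
$O{\left(X \right)} = -2 - 4 X$
$- \left(\left(6 + O{\left(E \right)}\right) 1 + f\right)^{2} = - \left(\left(6 - -14\right) 1 + \frac{25}{2}\right)^{2} = - \left(\left(6 + \left(-2 + 16\right)\right) 1 + \frac{25}{2}\right)^{2} = - \left(\left(6 + 14\right) 1 + \frac{25}{2}\right)^{2} = - \left(20 \cdot 1 + \frac{25}{2}\right)^{2} = - \left(20 + \frac{25}{2}\right)^{2} = - \left(\frac{65}{2}\right)^{2} = \left(-1\right) \frac{4225}{4} = - \frac{4225}{4}$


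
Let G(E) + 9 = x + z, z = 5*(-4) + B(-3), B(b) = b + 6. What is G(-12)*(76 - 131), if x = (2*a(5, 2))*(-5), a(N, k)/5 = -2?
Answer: -4070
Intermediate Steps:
B(b) = 6 + b
a(N, k) = -10 (a(N, k) = 5*(-2) = -10)
z = -17 (z = 5*(-4) + (6 - 3) = -20 + 3 = -17)
x = 100 (x = (2*(-10))*(-5) = -20*(-5) = 100)
G(E) = 74 (G(E) = -9 + (100 - 17) = -9 + 83 = 74)
G(-12)*(76 - 131) = 74*(76 - 131) = 74*(-55) = -4070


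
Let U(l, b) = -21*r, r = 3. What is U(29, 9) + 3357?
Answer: 3294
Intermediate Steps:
U(l, b) = -63 (U(l, b) = -21*3 = -63)
U(29, 9) + 3357 = -63 + 3357 = 3294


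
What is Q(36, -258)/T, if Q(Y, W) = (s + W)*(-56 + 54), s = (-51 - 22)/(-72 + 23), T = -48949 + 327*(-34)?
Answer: -25138/2943283 ≈ -0.0085408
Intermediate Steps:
T = -60067 (T = -48949 - 11118 = -60067)
s = 73/49 (s = -73/(-49) = -73*(-1/49) = 73/49 ≈ 1.4898)
Q(Y, W) = -146/49 - 2*W (Q(Y, W) = (73/49 + W)*(-56 + 54) = (73/49 + W)*(-2) = -146/49 - 2*W)
Q(36, -258)/T = (-146/49 - 2*(-258))/(-60067) = (-146/49 + 516)*(-1/60067) = (25138/49)*(-1/60067) = -25138/2943283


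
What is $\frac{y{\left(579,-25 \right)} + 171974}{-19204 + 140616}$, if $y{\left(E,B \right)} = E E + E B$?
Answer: $\frac{123185}{30353} \approx 4.0584$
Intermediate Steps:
$y{\left(E,B \right)} = E^{2} + B E$
$\frac{y{\left(579,-25 \right)} + 171974}{-19204 + 140616} = \frac{579 \left(-25 + 579\right) + 171974}{-19204 + 140616} = \frac{579 \cdot 554 + 171974}{121412} = \left(320766 + 171974\right) \frac{1}{121412} = 492740 \cdot \frac{1}{121412} = \frac{123185}{30353}$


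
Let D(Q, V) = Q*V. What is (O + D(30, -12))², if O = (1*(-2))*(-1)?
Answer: 128164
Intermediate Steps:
O = 2 (O = -2*(-1) = 2)
(O + D(30, -12))² = (2 + 30*(-12))² = (2 - 360)² = (-358)² = 128164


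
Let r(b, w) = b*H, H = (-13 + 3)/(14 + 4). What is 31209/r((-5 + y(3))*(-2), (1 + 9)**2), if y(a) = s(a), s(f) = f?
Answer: -280881/20 ≈ -14044.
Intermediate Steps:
y(a) = a
H = -5/9 (H = -10/18 = -10*1/18 = -5/9 ≈ -0.55556)
r(b, w) = -5*b/9 (r(b, w) = b*(-5/9) = -5*b/9)
31209/r((-5 + y(3))*(-2), (1 + 9)**2) = 31209/((-5*(-5 + 3)*(-2)/9)) = 31209/((-(-10)*(-2)/9)) = 31209/((-5/9*4)) = 31209/(-20/9) = 31209*(-9/20) = -280881/20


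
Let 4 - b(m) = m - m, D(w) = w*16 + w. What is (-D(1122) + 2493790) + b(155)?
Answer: 2474720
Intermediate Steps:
D(w) = 17*w (D(w) = 16*w + w = 17*w)
b(m) = 4 (b(m) = 4 - (m - m) = 4 - 1*0 = 4 + 0 = 4)
(-D(1122) + 2493790) + b(155) = (-17*1122 + 2493790) + 4 = (-1*19074 + 2493790) + 4 = (-19074 + 2493790) + 4 = 2474716 + 4 = 2474720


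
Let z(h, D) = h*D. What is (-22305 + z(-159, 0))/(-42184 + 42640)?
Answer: -7435/152 ≈ -48.914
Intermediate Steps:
z(h, D) = D*h
(-22305 + z(-159, 0))/(-42184 + 42640) = (-22305 + 0*(-159))/(-42184 + 42640) = (-22305 + 0)/456 = -22305*1/456 = -7435/152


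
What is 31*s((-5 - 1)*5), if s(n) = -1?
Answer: -31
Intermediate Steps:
31*s((-5 - 1)*5) = 31*(-1) = -31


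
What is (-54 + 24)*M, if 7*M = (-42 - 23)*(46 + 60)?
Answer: 206700/7 ≈ 29529.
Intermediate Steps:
M = -6890/7 (M = ((-42 - 23)*(46 + 60))/7 = (-65*106)/7 = (⅐)*(-6890) = -6890/7 ≈ -984.29)
(-54 + 24)*M = (-54 + 24)*(-6890/7) = -30*(-6890/7) = 206700/7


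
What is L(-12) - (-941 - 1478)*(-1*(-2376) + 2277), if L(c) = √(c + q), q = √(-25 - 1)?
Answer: 11255607 + √(-12 + I*√26) ≈ 1.1256e+7 + 3.5382*I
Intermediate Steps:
q = I*√26 (q = √(-26) = I*√26 ≈ 5.099*I)
L(c) = √(c + I*√26)
L(-12) - (-941 - 1478)*(-1*(-2376) + 2277) = √(-12 + I*√26) - (-941 - 1478)*(-1*(-2376) + 2277) = √(-12 + I*√26) - (-2419)*(2376 + 2277) = √(-12 + I*√26) - (-2419)*4653 = √(-12 + I*√26) - 1*(-11255607) = √(-12 + I*√26) + 11255607 = 11255607 + √(-12 + I*√26)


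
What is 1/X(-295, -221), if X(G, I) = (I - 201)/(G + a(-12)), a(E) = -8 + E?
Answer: 315/422 ≈ 0.74645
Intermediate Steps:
X(G, I) = (-201 + I)/(-20 + G) (X(G, I) = (I - 201)/(G + (-8 - 12)) = (-201 + I)/(G - 20) = (-201 + I)/(-20 + G))
1/X(-295, -221) = 1/((-201 - 221)/(-20 - 295)) = 1/(-422/(-315)) = 1/(-1/315*(-422)) = 1/(422/315) = 315/422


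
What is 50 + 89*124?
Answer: 11086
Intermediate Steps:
50 + 89*124 = 50 + 11036 = 11086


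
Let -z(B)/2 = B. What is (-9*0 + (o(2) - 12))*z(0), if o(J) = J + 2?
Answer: 0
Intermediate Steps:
z(B) = -2*B
o(J) = 2 + J
(-9*0 + (o(2) - 12))*z(0) = (-9*0 + ((2 + 2) - 12))*(-2*0) = (0 + (4 - 12))*0 = (0 - 8)*0 = -8*0 = 0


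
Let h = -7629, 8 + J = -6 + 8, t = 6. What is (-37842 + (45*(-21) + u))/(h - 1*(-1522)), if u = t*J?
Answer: 38823/6107 ≈ 6.3571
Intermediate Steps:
J = -6 (J = -8 + (-6 + 8) = -8 + 2 = -6)
u = -36 (u = 6*(-6) = -36)
(-37842 + (45*(-21) + u))/(h - 1*(-1522)) = (-37842 + (45*(-21) - 36))/(-7629 - 1*(-1522)) = (-37842 + (-945 - 36))/(-7629 + 1522) = (-37842 - 981)/(-6107) = -38823*(-1/6107) = 38823/6107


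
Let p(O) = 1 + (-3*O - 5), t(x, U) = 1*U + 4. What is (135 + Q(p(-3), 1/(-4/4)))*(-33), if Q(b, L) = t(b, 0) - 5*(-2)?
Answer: -4917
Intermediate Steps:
t(x, U) = 4 + U (t(x, U) = U + 4 = 4 + U)
p(O) = -4 - 3*O (p(O) = 1 + (-5 - 3*O) = -4 - 3*O)
Q(b, L) = 14 (Q(b, L) = (4 + 0) - 5*(-2) = 4 - 1*(-10) = 4 + 10 = 14)
(135 + Q(p(-3), 1/(-4/4)))*(-33) = (135 + 14)*(-33) = 149*(-33) = -4917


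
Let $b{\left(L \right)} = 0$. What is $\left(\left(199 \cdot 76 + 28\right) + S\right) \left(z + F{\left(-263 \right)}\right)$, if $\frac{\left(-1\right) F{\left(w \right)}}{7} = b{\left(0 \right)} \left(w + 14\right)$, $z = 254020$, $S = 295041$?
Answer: $78795225860$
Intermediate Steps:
$F{\left(w \right)} = 0$ ($F{\left(w \right)} = - 7 \cdot 0 \left(w + 14\right) = - 7 \cdot 0 \left(14 + w\right) = \left(-7\right) 0 = 0$)
$\left(\left(199 \cdot 76 + 28\right) + S\right) \left(z + F{\left(-263 \right)}\right) = \left(\left(199 \cdot 76 + 28\right) + 295041\right) \left(254020 + 0\right) = \left(\left(15124 + 28\right) + 295041\right) 254020 = \left(15152 + 295041\right) 254020 = 310193 \cdot 254020 = 78795225860$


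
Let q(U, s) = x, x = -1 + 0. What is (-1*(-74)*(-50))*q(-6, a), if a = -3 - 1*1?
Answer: 3700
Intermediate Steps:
a = -4 (a = -3 - 1 = -4)
x = -1
q(U, s) = -1
(-1*(-74)*(-50))*q(-6, a) = (-1*(-74)*(-50))*(-1) = (74*(-50))*(-1) = -3700*(-1) = 3700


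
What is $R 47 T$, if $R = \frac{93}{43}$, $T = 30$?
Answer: $\frac{131130}{43} \approx 3049.5$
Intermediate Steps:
$R = \frac{93}{43}$ ($R = 93 \cdot \frac{1}{43} = \frac{93}{43} \approx 2.1628$)
$R 47 T = \frac{93}{43} \cdot 47 \cdot 30 = \frac{4371}{43} \cdot 30 = \frac{131130}{43}$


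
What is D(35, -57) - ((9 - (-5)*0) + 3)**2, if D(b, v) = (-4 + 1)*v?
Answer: 27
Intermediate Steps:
D(b, v) = -3*v
D(35, -57) - ((9 - (-5)*0) + 3)**2 = -3*(-57) - ((9 - (-5)*0) + 3)**2 = 171 - ((9 - 1*0) + 3)**2 = 171 - ((9 + 0) + 3)**2 = 171 - (9 + 3)**2 = 171 - 1*12**2 = 171 - 1*144 = 171 - 144 = 27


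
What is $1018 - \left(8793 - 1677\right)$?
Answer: $-6098$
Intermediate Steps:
$1018 - \left(8793 - 1677\right) = 1018 - 7116 = -6098$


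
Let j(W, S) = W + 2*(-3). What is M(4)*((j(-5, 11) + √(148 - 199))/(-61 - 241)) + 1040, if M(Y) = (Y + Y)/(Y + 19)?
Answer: 3611964/3473 - 4*I*√51/3473 ≈ 1040.0 - 0.0082251*I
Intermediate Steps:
j(W, S) = -6 + W (j(W, S) = W - 6 = -6 + W)
M(Y) = 2*Y/(19 + Y) (M(Y) = (2*Y)/(19 + Y) = 2*Y/(19 + Y))
M(4)*((j(-5, 11) + √(148 - 199))/(-61 - 241)) + 1040 = (2*4/(19 + 4))*(((-6 - 5) + √(148 - 199))/(-61 - 241)) + 1040 = (2*4/23)*((-11 + √(-51))/(-302)) + 1040 = (2*4*(1/23))*((-11 + I*√51)*(-1/302)) + 1040 = 8*(11/302 - I*√51/302)/23 + 1040 = (44/3473 - 4*I*√51/3473) + 1040 = 3611964/3473 - 4*I*√51/3473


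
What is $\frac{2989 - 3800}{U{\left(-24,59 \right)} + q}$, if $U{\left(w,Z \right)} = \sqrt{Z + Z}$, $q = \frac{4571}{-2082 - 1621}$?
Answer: $- \frac{280149407}{32594829} - \frac{226951051 \sqrt{118}}{32594829} \approx -84.23$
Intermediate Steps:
$q = - \frac{653}{529}$ ($q = \frac{4571}{-3703} = 4571 \left(- \frac{1}{3703}\right) = - \frac{653}{529} \approx -1.2344$)
$U{\left(w,Z \right)} = \sqrt{2} \sqrt{Z}$ ($U{\left(w,Z \right)} = \sqrt{2 Z} = \sqrt{2} \sqrt{Z}$)
$\frac{2989 - 3800}{U{\left(-24,59 \right)} + q} = \frac{2989 - 3800}{\sqrt{2} \sqrt{59} - \frac{653}{529}} = - \frac{811}{\sqrt{118} - \frac{653}{529}} = - \frac{811}{- \frac{653}{529} + \sqrt{118}}$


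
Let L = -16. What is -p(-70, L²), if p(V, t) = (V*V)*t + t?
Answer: -1254656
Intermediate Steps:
p(V, t) = t + t*V² (p(V, t) = V²*t + t = t*V² + t = t + t*V²)
-p(-70, L²) = -(-16)²*(1 + (-70)²) = -256*(1 + 4900) = -256*4901 = -1*1254656 = -1254656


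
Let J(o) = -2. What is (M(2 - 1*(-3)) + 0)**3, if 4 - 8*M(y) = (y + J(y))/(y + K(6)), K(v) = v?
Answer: 68921/681472 ≈ 0.10114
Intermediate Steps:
M(y) = 1/2 - (-2 + y)/(8*(6 + y)) (M(y) = 1/2 - (y - 2)/(8*(y + 6)) = 1/2 - (-2 + y)/(8*(6 + y)))
(M(2 - 1*(-3)) + 0)**3 = ((26 + 3*(2 - 1*(-3)))/(8*(6 + (2 - 1*(-3)))) + 0)**3 = ((26 + 3*(2 + 3))/(8*(6 + (2 + 3))) + 0)**3 = ((26 + 3*5)/(8*(6 + 5)) + 0)**3 = ((1/8)*(26 + 15)/11 + 0)**3 = ((1/8)*(1/11)*41 + 0)**3 = (41/88 + 0)**3 = (41/88)**3 = 68921/681472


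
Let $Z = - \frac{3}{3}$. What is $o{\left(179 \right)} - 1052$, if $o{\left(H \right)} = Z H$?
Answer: $-1231$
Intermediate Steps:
$Z = -1$ ($Z = \left(-3\right) \frac{1}{3} = -1$)
$o{\left(H \right)} = - H$
$o{\left(179 \right)} - 1052 = \left(-1\right) 179 - 1052 = -179 - 1052 = -1231$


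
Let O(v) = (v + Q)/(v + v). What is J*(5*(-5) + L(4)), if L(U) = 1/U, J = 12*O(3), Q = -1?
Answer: -99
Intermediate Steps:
O(v) = (-1 + v)/(2*v) (O(v) = (v - 1)/(v + v) = (-1 + v)/((2*v)) = (-1 + v)*(1/(2*v)) = (-1 + v)/(2*v))
J = 4 (J = 12*((½)*(-1 + 3)/3) = 12*((½)*(⅓)*2) = 12*(⅓) = 4)
J*(5*(-5) + L(4)) = 4*(5*(-5) + 1/4) = 4*(-25 + ¼) = 4*(-99/4) = -99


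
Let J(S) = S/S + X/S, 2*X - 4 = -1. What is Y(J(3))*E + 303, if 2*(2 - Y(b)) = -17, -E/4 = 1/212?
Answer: 32097/106 ≈ 302.80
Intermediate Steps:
X = 3/2 (X = 2 + (½)*(-1) = 2 - ½ = 3/2 ≈ 1.5000)
E = -1/53 (E = -4/212 = -4*1/212 = -1/53 ≈ -0.018868)
J(S) = 1 + 3/(2*S) (J(S) = S/S + 3/(2*S) = 1 + 3/(2*S))
Y(b) = 21/2 (Y(b) = 2 - ½*(-17) = 2 + 17/2 = 21/2)
Y(J(3))*E + 303 = (21/2)*(-1/53) + 303 = -21/106 + 303 = 32097/106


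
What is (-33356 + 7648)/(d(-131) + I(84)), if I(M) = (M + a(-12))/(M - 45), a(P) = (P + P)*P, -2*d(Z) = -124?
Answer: -167102/465 ≈ -359.36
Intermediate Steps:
d(Z) = 62 (d(Z) = -½*(-124) = 62)
a(P) = 2*P² (a(P) = (2*P)*P = 2*P²)
I(M) = (288 + M)/(-45 + M) (I(M) = (M + 2*(-12)²)/(M - 45) = (M + 2*144)/(-45 + M) = (M + 288)/(-45 + M) = (288 + M)/(-45 + M))
(-33356 + 7648)/(d(-131) + I(84)) = (-33356 + 7648)/(62 + (288 + 84)/(-45 + 84)) = -25708/(62 + 372/39) = -25708/(62 + (1/39)*372) = -25708/(62 + 124/13) = -25708/930/13 = -25708*13/930 = -167102/465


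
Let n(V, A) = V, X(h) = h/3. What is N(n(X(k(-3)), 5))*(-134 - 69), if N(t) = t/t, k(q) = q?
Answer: -203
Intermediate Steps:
X(h) = h/3 (X(h) = h*(⅓) = h/3)
N(t) = 1
N(n(X(k(-3)), 5))*(-134 - 69) = 1*(-134 - 69) = 1*(-203) = -203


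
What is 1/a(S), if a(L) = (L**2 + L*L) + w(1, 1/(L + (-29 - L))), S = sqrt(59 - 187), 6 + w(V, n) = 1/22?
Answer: -22/5763 ≈ -0.0038175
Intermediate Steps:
w(V, n) = -131/22 (w(V, n) = -6 + 1/22 = -131/22)
S = 8*I*sqrt(2) (S = sqrt(-128) = 8*I*sqrt(2) ≈ 11.314*I)
a(L) = -131/22 + 2*L**2 (a(L) = (L**2 + L*L) - 131/22 = (L**2 + L**2) - 131/22 = 2*L**2 - 131/22 = -131/22 + 2*L**2)
1/a(S) = 1/(-131/22 + 2*(8*I*sqrt(2))**2) = 1/(-131/22 + 2*(-128)) = 1/(-131/22 - 256) = 1/(-5763/22) = -22/5763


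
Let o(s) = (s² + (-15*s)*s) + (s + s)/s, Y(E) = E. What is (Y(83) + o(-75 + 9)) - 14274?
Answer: -75173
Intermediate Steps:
o(s) = 2 - 14*s² (o(s) = (s² - 15*s²) + (2*s)/s = -14*s² + 2 = 2 - 14*s²)
(Y(83) + o(-75 + 9)) - 14274 = (83 + (2 - 14*(-75 + 9)²)) - 14274 = (83 + (2 - 14*(-66)²)) - 14274 = (83 + (2 - 14*4356)) - 14274 = (83 + (2 - 60984)) - 14274 = (83 - 60982) - 14274 = -60899 - 14274 = -75173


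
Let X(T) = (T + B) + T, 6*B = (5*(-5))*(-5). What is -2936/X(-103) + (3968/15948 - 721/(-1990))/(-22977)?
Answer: 3211435541342683/202538083066110 ≈ 15.856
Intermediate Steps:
B = 125/6 (B = ((5*(-5))*(-5))/6 = (-25*(-5))/6 = (1/6)*125 = 125/6 ≈ 20.833)
X(T) = 125/6 + 2*T (X(T) = (T + 125/6) + T = (125/6 + T) + T = 125/6 + 2*T)
-2936/X(-103) + (3968/15948 - 721/(-1990))/(-22977) = -2936/(125/6 + 2*(-103)) + (3968/15948 - 721/(-1990))/(-22977) = -2936/(125/6 - 206) + (3968*(1/15948) - 721*(-1/1990))*(-1/22977) = -2936/(-1111/6) + (992/3987 + 721/1990)*(-1/22977) = -2936*(-6/1111) + (4848707/7934130)*(-1/22977) = 17616/1111 - 4848707/182302505010 = 3211435541342683/202538083066110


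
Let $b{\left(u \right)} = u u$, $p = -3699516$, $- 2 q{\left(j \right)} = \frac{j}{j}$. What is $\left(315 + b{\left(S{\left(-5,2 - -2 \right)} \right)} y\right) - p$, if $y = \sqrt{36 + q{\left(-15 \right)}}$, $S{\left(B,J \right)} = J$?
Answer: $3699831 + 8 \sqrt{142} \approx 3.6999 \cdot 10^{6}$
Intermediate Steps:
$q{\left(j \right)} = - \frac{1}{2}$ ($q{\left(j \right)} = - \frac{j \frac{1}{j}}{2} = \left(- \frac{1}{2}\right) 1 = - \frac{1}{2}$)
$b{\left(u \right)} = u^{2}$
$y = \frac{\sqrt{142}}{2}$ ($y = \sqrt{36 - \frac{1}{2}} = \sqrt{\frac{71}{2}} = \frac{\sqrt{142}}{2} \approx 5.9582$)
$\left(315 + b{\left(S{\left(-5,2 - -2 \right)} \right)} y\right) - p = \left(315 + \left(2 - -2\right)^{2} \frac{\sqrt{142}}{2}\right) - -3699516 = \left(315 + \left(2 + 2\right)^{2} \frac{\sqrt{142}}{2}\right) + 3699516 = \left(315 + 4^{2} \frac{\sqrt{142}}{2}\right) + 3699516 = \left(315 + 16 \frac{\sqrt{142}}{2}\right) + 3699516 = \left(315 + 8 \sqrt{142}\right) + 3699516 = 3699831 + 8 \sqrt{142}$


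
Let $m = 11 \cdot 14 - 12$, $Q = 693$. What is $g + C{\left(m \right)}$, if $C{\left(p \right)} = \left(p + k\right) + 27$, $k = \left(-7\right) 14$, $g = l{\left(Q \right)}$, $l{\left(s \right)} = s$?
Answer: $764$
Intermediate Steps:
$m = 142$ ($m = 154 - 12 = 142$)
$g = 693$
$k = -98$
$C{\left(p \right)} = -71 + p$ ($C{\left(p \right)} = \left(p - 98\right) + 27 = \left(-98 + p\right) + 27 = -71 + p$)
$g + C{\left(m \right)} = 693 + \left(-71 + 142\right) = 693 + 71 = 764$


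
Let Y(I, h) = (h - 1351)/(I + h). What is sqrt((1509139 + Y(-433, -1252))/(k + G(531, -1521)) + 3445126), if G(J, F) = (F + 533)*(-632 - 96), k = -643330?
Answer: 3*sqrt(1566669833469449913245)/63974395 ≈ 1856.1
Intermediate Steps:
Y(I, h) = (-1351 + h)/(I + h)
G(J, F) = -388024 - 728*F (G(J, F) = (533 + F)*(-728) = -388024 - 728*F)
sqrt((1509139 + Y(-433, -1252))/(k + G(531, -1521)) + 3445126) = sqrt((1509139 + (-1351 - 1252)/(-433 - 1252))/(-643330 + (-388024 - 728*(-1521))) + 3445126) = sqrt((1509139 - 2603/(-1685))/(-643330 + (-388024 + 1107288)) + 3445126) = sqrt((1509139 - 1/1685*(-2603))/(-643330 + 719264) + 3445126) = sqrt((1509139 + 2603/1685)/75934 + 3445126) = sqrt((2542901818/1685)*(1/75934) + 3445126) = sqrt(1271450909/63974395 + 3445126) = sqrt(220401122999679/63974395) = 3*sqrt(1566669833469449913245)/63974395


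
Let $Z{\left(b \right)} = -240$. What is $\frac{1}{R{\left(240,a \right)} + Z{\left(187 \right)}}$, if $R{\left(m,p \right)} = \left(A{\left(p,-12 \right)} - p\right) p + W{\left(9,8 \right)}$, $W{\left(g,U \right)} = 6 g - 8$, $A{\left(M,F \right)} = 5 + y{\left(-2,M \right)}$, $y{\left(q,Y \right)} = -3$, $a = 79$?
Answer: $- \frac{1}{6277} \approx -0.00015931$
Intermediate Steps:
$A{\left(M,F \right)} = 2$ ($A{\left(M,F \right)} = 5 - 3 = 2$)
$W{\left(g,U \right)} = -8 + 6 g$
$R{\left(m,p \right)} = 46 + p \left(2 - p\right)$ ($R{\left(m,p \right)} = \left(2 - p\right) p + \left(-8 + 6 \cdot 9\right) = p \left(2 - p\right) + \left(-8 + 54\right) = p \left(2 - p\right) + 46 = 46 + p \left(2 - p\right)$)
$\frac{1}{R{\left(240,a \right)} + Z{\left(187 \right)}} = \frac{1}{\left(46 - 79^{2} + 2 \cdot 79\right) - 240} = \frac{1}{\left(46 - 6241 + 158\right) - 240} = \frac{1}{-6037 - 240} = \frac{1}{-6277} = - \frac{1}{6277}$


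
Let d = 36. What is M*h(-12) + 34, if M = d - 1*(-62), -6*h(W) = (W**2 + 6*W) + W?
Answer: -946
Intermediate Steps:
h(W) = -7*W/6 - W**2/6 (h(W) = -((W**2 + 6*W) + W)/6 = -(W**2 + 7*W)/6 = -7*W/6 - W**2/6)
M = 98 (M = 36 - 1*(-62) = 36 + 62 = 98)
M*h(-12) + 34 = 98*(-1/6*(-12)*(7 - 12)) + 34 = 98*(-1/6*(-12)*(-5)) + 34 = 98*(-10) + 34 = -980 + 34 = -946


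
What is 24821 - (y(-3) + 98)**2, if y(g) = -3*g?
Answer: 13372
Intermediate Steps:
24821 - (y(-3) + 98)**2 = 24821 - (-3*(-3) + 98)**2 = 24821 - (9 + 98)**2 = 24821 - 1*107**2 = 24821 - 1*11449 = 24821 - 11449 = 13372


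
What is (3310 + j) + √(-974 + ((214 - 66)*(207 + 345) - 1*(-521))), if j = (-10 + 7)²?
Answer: 3319 + 9*√1003 ≈ 3604.0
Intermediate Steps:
j = 9 (j = (-3)² = 9)
(3310 + j) + √(-974 + ((214 - 66)*(207 + 345) - 1*(-521))) = (3310 + 9) + √(-974 + ((214 - 66)*(207 + 345) - 1*(-521))) = 3319 + √(-974 + (148*552 + 521)) = 3319 + √(-974 + (81696 + 521)) = 3319 + √(-974 + 82217) = 3319 + √81243 = 3319 + 9*√1003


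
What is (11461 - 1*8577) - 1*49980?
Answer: -47096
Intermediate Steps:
(11461 - 1*8577) - 1*49980 = (11461 - 8577) - 49980 = 2884 - 49980 = -47096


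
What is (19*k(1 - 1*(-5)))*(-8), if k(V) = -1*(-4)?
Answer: -608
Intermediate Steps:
k(V) = 4
(19*k(1 - 1*(-5)))*(-8) = (19*4)*(-8) = 76*(-8) = -608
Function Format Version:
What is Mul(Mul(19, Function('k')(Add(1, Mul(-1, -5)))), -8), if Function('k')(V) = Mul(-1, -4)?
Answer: -608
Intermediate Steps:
Function('k')(V) = 4
Mul(Mul(19, Function('k')(Add(1, Mul(-1, -5)))), -8) = Mul(Mul(19, 4), -8) = Mul(76, -8) = -608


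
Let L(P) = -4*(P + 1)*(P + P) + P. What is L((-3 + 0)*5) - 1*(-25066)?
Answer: 23371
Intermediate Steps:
L(P) = P - 8*P*(1 + P) (L(P) = -4*(1 + P)*2*P + P = -8*P*(1 + P) + P = P - 8*P*(1 + P))
L((-3 + 0)*5) - 1*(-25066) = -(-3 + 0)*5*(7 + 8*((-3 + 0)*5)) - 1*(-25066) = -(-3*5)*(7 + 8*(-3*5)) + 25066 = -1*(-15)*(7 + 8*(-15)) + 25066 = -1*(-15)*(7 - 120) + 25066 = -1*(-15)*(-113) + 25066 = -1695 + 25066 = 23371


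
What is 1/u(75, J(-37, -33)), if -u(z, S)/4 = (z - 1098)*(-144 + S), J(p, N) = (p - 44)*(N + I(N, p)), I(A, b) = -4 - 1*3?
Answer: 1/12668832 ≈ 7.8934e-8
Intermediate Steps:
I(A, b) = -7 (I(A, b) = -4 - 3 = -7)
J(p, N) = (-44 + p)*(-7 + N) (J(p, N) = (p - 44)*(N - 7) = (-44 + p)*(-7 + N))
u(z, S) = -4*(-1098 + z)*(-144 + S) (u(z, S) = -4*(z - 1098)*(-144 + S) = -4*(-1098 + z)*(-144 + S))
1/u(75, J(-37, -33)) = 1/(-632448 + 576*75 + 4392*(308 - 44*(-33) - 7*(-37) - 33*(-37)) - 4*(308 - 44*(-33) - 7*(-37) - 33*(-37))*75) = 1/(-632448 + 43200 + 4392*(308 + 1452 + 259 + 1221) - 4*(308 + 1452 + 259 + 1221)*75) = 1/(-632448 + 43200 + 4392*3240 - 4*3240*75) = 1/(-632448 + 43200 + 14230080 - 972000) = 1/12668832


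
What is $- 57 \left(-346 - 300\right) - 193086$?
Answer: $-156264$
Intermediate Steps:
$- 57 \left(-346 - 300\right) - 193086 = \left(-57\right) \left(-646\right) - 193086 = 36822 - 193086 = -156264$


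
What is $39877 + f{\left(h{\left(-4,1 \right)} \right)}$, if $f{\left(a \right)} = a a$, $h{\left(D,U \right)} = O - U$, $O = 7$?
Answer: $39913$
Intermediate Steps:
$h{\left(D,U \right)} = 7 - U$
$f{\left(a \right)} = a^{2}$
$39877 + f{\left(h{\left(-4,1 \right)} \right)} = 39877 + \left(7 - 1\right)^{2} = 39877 + 6^{2} = 39877 + 36 = 39913$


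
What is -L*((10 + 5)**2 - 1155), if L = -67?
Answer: -62310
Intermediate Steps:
-L*((10 + 5)**2 - 1155) = -(-67)*((10 + 5)**2 - 1155) = -(-67)*(15**2 - 1155) = -(-67)*(225 - 1155) = -(-67)*(-930) = -1*62310 = -62310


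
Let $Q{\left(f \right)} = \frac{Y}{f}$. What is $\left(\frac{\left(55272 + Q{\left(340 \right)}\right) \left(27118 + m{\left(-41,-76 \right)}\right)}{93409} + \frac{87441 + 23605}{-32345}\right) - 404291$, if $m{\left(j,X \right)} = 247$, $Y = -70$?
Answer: $- \frac{39867660567474621}{102724679570} \approx -3.881 \cdot 10^{5}$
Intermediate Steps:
$Q{\left(f \right)} = - \frac{70}{f}$
$\left(\frac{\left(55272 + Q{\left(340 \right)}\right) \left(27118 + m{\left(-41,-76 \right)}\right)}{93409} + \frac{87441 + 23605}{-32345}\right) - 404291 = \left(\frac{\left(55272 - \frac{70}{340}\right) \left(27118 + 247\right)}{93409} + \frac{87441 + 23605}{-32345}\right) - 404291 = \left(\left(55272 - \frac{7}{34}\right) 27365 \cdot \frac{1}{93409} + 111046 \left(- \frac{1}{32345}\right)\right) - 404291 = \left(\left(55272 - \frac{7}{34}\right) 27365 \cdot \frac{1}{93409} - \frac{111046}{32345}\right) - 404291 = \left(\frac{1879241}{34} \cdot 27365 \cdot \frac{1}{93409} - \frac{111046}{32345}\right) - 404291 = \left(\frac{51425429965}{34} \cdot \frac{1}{93409} - \frac{111046}{32345}\right) - 404291 = \left(\frac{51425429965}{3175906} - \frac{111046}{32345}\right) - 404291 = \frac{1663002860560249}{102724679570} - 404291 = - \frac{39867660567474621}{102724679570}$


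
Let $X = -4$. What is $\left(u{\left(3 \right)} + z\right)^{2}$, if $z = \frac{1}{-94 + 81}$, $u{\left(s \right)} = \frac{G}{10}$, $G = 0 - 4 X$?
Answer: $\frac{9801}{4225} \approx 2.3198$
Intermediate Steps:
$G = 16$ ($G = 0 - -16 = 0 + 16 = 16$)
$u{\left(s \right)} = \frac{8}{5}$ ($u{\left(s \right)} = \frac{16}{10} = 16 \cdot \frac{1}{10} = \frac{8}{5}$)
$z = - \frac{1}{13}$ ($z = \frac{1}{-13} = - \frac{1}{13} \approx -0.076923$)
$\left(u{\left(3 \right)} + z\right)^{2} = \left(\frac{8}{5} - \frac{1}{13}\right)^{2} = \left(\frac{99}{65}\right)^{2} = \frac{9801}{4225}$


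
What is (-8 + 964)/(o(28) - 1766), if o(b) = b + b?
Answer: -478/855 ≈ -0.55906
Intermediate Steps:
o(b) = 2*b
(-8 + 964)/(o(28) - 1766) = (-8 + 964)/(2*28 - 1766) = 956/(56 - 1766) = 956/(-1710) = 956*(-1/1710) = -478/855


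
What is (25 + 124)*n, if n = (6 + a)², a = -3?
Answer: 1341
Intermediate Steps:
n = 9 (n = (6 - 3)² = 3² = 9)
(25 + 124)*n = (25 + 124)*9 = 149*9 = 1341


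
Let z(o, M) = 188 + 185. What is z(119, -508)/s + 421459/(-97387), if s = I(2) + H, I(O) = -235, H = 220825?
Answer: -92933315459/21482598330 ≈ -4.3260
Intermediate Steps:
s = 220590 (s = -235 + 220825 = 220590)
z(o, M) = 373
z(119, -508)/s + 421459/(-97387) = 373/220590 + 421459/(-97387) = 373*(1/220590) + 421459*(-1/97387) = 373/220590 - 421459/97387 = -92933315459/21482598330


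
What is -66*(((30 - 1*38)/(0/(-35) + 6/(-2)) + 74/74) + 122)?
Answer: -8294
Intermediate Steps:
-66*(((30 - 1*38)/(0/(-35) + 6/(-2)) + 74/74) + 122) = -66*(((30 - 38)/(0*(-1/35) + 6*(-½)) + 74*(1/74)) + 122) = -66*((-8/(0 - 3) + 1) + 122) = -66*((-8/(-3) + 1) + 122) = -66*((-8*(-⅓) + 1) + 122) = -66*((8/3 + 1) + 122) = -66*(11/3 + 122) = -66*377/3 = -8294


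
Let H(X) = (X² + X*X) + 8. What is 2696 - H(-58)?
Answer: -4040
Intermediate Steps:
H(X) = 8 + 2*X² (H(X) = (X² + X²) + 8 = 2*X² + 8 = 8 + 2*X²)
2696 - H(-58) = 2696 - (8 + 2*(-58)²) = 2696 - (8 + 2*3364) = 2696 - (8 + 6728) = 2696 - 1*6736 = 2696 - 6736 = -4040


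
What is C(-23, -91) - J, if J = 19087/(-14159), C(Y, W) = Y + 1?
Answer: -292411/14159 ≈ -20.652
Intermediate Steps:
C(Y, W) = 1 + Y
J = -19087/14159 (J = 19087*(-1/14159) = -19087/14159 ≈ -1.3480)
C(-23, -91) - J = (1 - 23) - 1*(-19087/14159) = -22 + 19087/14159 = -292411/14159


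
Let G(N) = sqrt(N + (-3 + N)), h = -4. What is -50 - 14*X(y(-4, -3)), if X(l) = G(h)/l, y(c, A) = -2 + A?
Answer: -50 + 14*I*sqrt(11)/5 ≈ -50.0 + 9.2865*I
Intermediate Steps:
G(N) = sqrt(-3 + 2*N)
X(l) = I*sqrt(11)/l (X(l) = sqrt(-3 + 2*(-4))/l = sqrt(-3 - 8)/l = sqrt(-11)/l = (I*sqrt(11))/l = I*sqrt(11)/l)
-50 - 14*X(y(-4, -3)) = -50 - 14*I*sqrt(11)/(-2 - 3) = -50 - 14*I*sqrt(11)/(-5) = -50 - 14*I*sqrt(11)*(-1)/5 = -50 - (-14)*I*sqrt(11)/5 = -50 + 14*I*sqrt(11)/5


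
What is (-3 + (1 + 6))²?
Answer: 16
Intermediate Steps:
(-3 + (1 + 6))² = (-3 + 7)² = 4² = 16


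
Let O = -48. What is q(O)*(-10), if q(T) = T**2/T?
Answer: 480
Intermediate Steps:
q(T) = T
q(O)*(-10) = -48*(-10) = 480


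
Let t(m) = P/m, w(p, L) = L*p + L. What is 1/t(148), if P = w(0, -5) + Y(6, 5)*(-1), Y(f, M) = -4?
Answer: -148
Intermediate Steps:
w(p, L) = L + L*p
P = -1 (P = -5*(1 + 0) - 4*(-1) = -5*1 + 4 = -5 + 4 = -1)
t(m) = -1/m
1/t(148) = 1/(-1/148) = -148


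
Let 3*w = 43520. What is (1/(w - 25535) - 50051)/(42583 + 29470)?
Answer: -1655937338/2383873505 ≈ -0.69464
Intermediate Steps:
w = 43520/3 (w = (1/3)*43520 = 43520/3 ≈ 14507.)
(1/(w - 25535) - 50051)/(42583 + 29470) = (1/(43520/3 - 25535) - 50051)/(42583 + 29470) = (1/(-33085/3) - 50051)/72053 = (-3/33085 - 50051)*(1/72053) = -1655937338/33085*1/72053 = -1655937338/2383873505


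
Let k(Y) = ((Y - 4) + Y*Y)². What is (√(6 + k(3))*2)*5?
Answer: 10*√70 ≈ 83.666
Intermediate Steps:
k(Y) = (-4 + Y + Y²)² (k(Y) = ((-4 + Y) + Y²)² = (-4 + Y + Y²)²)
(√(6 + k(3))*2)*5 = (√(6 + (-4 + 3 + 3²)²)*2)*5 = (√(6 + (-4 + 3 + 9)²)*2)*5 = (√(6 + 8²)*2)*5 = (√(6 + 64)*2)*5 = (√70*2)*5 = (2*√70)*5 = 10*√70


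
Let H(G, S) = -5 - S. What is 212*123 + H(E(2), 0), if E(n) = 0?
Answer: 26071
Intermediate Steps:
212*123 + H(E(2), 0) = 212*123 + (-5 - 1*0) = 26076 + (-5 + 0) = 26076 - 5 = 26071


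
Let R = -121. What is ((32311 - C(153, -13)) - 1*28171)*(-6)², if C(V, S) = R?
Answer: 153396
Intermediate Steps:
C(V, S) = -121
((32311 - C(153, -13)) - 1*28171)*(-6)² = ((32311 - 1*(-121)) - 1*28171)*(-6)² = ((32311 + 121) - 28171)*36 = (32432 - 28171)*36 = 4261*36 = 153396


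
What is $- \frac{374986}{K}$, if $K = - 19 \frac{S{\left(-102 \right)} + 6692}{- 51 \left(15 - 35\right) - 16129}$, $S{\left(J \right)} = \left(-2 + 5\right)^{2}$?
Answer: $- \frac{5665663474}{127319} \approx -44500.0$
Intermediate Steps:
$S{\left(J \right)} = 9$ ($S{\left(J \right)} = 3^{2} = 9$)
$K = \frac{127319}{15109}$ ($K = - 19 \frac{9 + 6692}{- 51 \left(15 - 35\right) - 16129} = - 19 \frac{6701}{\left(-51\right) \left(-20\right) - 16129} = - 19 \frac{6701}{1020 - 16129} = - 19 \frac{6701}{-15109} = - 19 \cdot 6701 \left(- \frac{1}{15109}\right) = \left(-19\right) \left(- \frac{6701}{15109}\right) = \frac{127319}{15109} \approx 8.4267$)
$- \frac{374986}{K} = - \frac{374986}{\frac{127319}{15109}} = \left(-374986\right) \frac{15109}{127319} = - \frac{5665663474}{127319}$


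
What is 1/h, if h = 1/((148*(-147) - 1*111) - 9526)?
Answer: -31393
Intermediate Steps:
h = -1/31393 (h = 1/((-21756 - 111) - 9526) = 1/(-21867 - 9526) = 1/(-31393) = -1/31393 ≈ -3.1854e-5)
1/h = 1/(-1/31393) = -31393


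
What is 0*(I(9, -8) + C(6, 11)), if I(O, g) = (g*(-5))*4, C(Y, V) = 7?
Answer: 0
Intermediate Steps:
I(O, g) = -20*g (I(O, g) = -5*g*4 = -20*g)
0*(I(9, -8) + C(6, 11)) = 0*(-20*(-8) + 7) = 0*(160 + 7) = 0*167 = 0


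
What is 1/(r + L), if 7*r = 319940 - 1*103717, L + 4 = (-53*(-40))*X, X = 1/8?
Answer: 1/31150 ≈ 3.2103e-5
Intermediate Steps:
X = ⅛ ≈ 0.12500
L = 261 (L = -4 - 53*(-40)*(⅛) = -4 + 2120*(⅛) = -4 + 265 = 261)
r = 30889 (r = (319940 - 1*103717)/7 = (319940 - 103717)/7 = (⅐)*216223 = 30889)
1/(r + L) = 1/(30889 + 261) = 1/31150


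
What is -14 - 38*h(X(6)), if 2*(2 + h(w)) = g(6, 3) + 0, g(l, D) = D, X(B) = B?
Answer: 5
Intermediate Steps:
h(w) = -½ (h(w) = -2 + (3 + 0)/2 = -2 + (½)*3 = -2 + 3/2 = -½)
-14 - 38*h(X(6)) = -14 - 38*(-½) = -14 + 19 = 5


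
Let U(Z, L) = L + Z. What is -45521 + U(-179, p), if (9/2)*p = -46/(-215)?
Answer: -88429408/1935 ≈ -45700.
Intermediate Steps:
p = 92/1935 (p = 2*(-46/(-215))/9 = 2*(-46*(-1/215))/9 = (2/9)*(46/215) = 92/1935 ≈ 0.047545)
-45521 + U(-179, p) = -45521 + (92/1935 - 179) = -45521 - 346273/1935 = -88429408/1935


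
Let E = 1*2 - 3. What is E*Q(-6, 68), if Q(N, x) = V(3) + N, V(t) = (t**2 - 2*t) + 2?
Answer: 1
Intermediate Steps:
V(t) = 2 + t**2 - 2*t
E = -1 (E = 2 - 3 = -1)
Q(N, x) = 5 + N (Q(N, x) = (2 + 3**2 - 2*3) + N = (2 + 9 - 6) + N = 5 + N)
E*Q(-6, 68) = -(5 - 6) = -1*(-1) = 1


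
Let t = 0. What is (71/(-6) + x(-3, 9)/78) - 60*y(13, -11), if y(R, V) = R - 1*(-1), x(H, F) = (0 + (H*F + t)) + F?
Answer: -66461/78 ≈ -852.06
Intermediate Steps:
x(H, F) = F + F*H (x(H, F) = (0 + (H*F + 0)) + F = (0 + (F*H + 0)) + F = (0 + F*H) + F = F*H + F = F + F*H)
y(R, V) = 1 + R (y(R, V) = R + 1 = 1 + R)
(71/(-6) + x(-3, 9)/78) - 60*y(13, -11) = (71/(-6) + (9*(1 - 3))/78) - 60*(1 + 13) = (71*(-1/6) + (9*(-2))*(1/78)) - 60*14 = (-71/6 - 18*1/78) - 840 = (-71/6 - 3/13) - 840 = -941/78 - 840 = -66461/78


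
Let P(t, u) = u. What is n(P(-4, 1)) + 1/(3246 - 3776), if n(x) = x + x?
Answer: 1059/530 ≈ 1.9981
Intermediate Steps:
n(x) = 2*x
n(P(-4, 1)) + 1/(3246 - 3776) = 2*1 + 1/(3246 - 3776) = 2 + 1/(-530) = 2 - 1/530 = 1059/530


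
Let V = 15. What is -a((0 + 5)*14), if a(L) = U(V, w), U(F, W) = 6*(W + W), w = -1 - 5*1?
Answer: 72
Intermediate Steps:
w = -6 (w = -1 - 5 = -6)
U(F, W) = 12*W (U(F, W) = 6*(2*W) = 12*W)
a(L) = -72 (a(L) = 12*(-6) = -72)
-a((0 + 5)*14) = -1*(-72) = 72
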